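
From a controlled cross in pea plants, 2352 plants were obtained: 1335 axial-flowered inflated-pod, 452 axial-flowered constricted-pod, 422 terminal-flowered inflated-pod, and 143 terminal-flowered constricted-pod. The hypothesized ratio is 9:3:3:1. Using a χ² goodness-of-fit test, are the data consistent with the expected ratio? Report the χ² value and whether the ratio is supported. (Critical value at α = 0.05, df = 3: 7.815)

Total ratio parts = 16. Expected numbers out of 2352:
  axial-flowered inflated-pod: 2352 × 9/16 = 1323
  axial-flowered constricted-pod: 2352 × 3/16 = 441
  terminal-flowered inflated-pod: 2352 × 3/16 = 441
  terminal-flowered constricted-pod: 2352 × 1/16 = 147
χ² = Σ (O − E)² / E
  axial-flowered inflated-pod: (1335 − 1323)² / 1323 = 0.1088
  axial-flowered constricted-pod: (452 − 441)² / 441 = 0.2744
  terminal-flowered inflated-pod: (422 − 441)² / 441 = 0.8186
  terminal-flowered constricted-pod: (143 − 147)² / 147 = 0.1088
χ² = 0.1088 + 0.2744 + 0.8186 + 0.1088 = 1.3106 ≈ 1.311
Degrees of freedom = 4 − 1 = 3; critical value at α = 0.05 is 7.815.
Since 1.311 < 7.815, we fail to reject the null hypothesis — the data are consistent with the 9:3:3:1 ratio.

1.311; consistent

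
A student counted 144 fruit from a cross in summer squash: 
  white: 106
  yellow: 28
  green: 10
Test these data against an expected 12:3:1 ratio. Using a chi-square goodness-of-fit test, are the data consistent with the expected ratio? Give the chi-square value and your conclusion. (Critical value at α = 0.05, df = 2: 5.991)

0.185; consistent

Under the 12:3:1 hypothesis (Σ ratio = 16, N = 144):
  white: 144 × 12/16 = 108
  yellow: 144 × 3/16 = 27
  green: 144 × 1/16 = 9
χ² = Σ (O − E)² / E
  white: (106 − 108)² / 108 = 0.0370
  yellow: (28 − 27)² / 27 = 0.0370
  green: (10 − 9)² / 9 = 0.1111
χ² = 0.0370 + 0.0370 + 0.1111 = 0.1851 ≈ 0.185
Degrees of freedom = 3 − 1 = 2; critical value at α = 0.05 is 5.991.
Since 0.185 < 5.991, we fail to reject the null hypothesis — the data are consistent with the 12:3:1 ratio.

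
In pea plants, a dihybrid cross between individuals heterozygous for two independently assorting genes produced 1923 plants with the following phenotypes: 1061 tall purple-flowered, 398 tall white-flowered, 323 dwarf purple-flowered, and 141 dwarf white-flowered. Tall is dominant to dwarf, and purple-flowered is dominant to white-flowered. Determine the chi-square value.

A dihybrid F₂ with independent assortment and complete dominance at both loci gives a 9:3:3:1 phenotypic ratio.
The 9:3:3:1 ratio has 16 parts, so with N = 1923 the expected counts are:
  tall purple-flowered: 1923 × 9/16 = 1081.6875
  tall white-flowered: 1923 × 3/16 = 360.5625
  dwarf purple-flowered: 1923 × 3/16 = 360.5625
  dwarf white-flowered: 1923 × 1/16 = 120.1875
χ² = Σ (O − E)² / E
  tall purple-flowered: (1061 − 1081.6875)² / 1081.6875 = 0.3957
  tall white-flowered: (398 − 360.5625)² / 360.5625 = 3.8872
  dwarf purple-flowered: (323 − 360.5625)² / 360.5625 = 3.9132
  dwarf white-flowered: (141 − 120.1875)² / 120.1875 = 3.6040
χ² = 0.3957 + 3.8872 + 3.9132 + 3.6040 = 11.8001 ≈ 11.800

11.800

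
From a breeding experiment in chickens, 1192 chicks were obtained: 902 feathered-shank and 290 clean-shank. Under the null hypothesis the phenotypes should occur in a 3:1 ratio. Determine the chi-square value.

0.286

Expected counts for N = 1192 under a 3:1 ratio (total parts = 4):
  feathered-shank: 1192 × 3/4 = 894
  clean-shank: 1192 × 1/4 = 298
χ² = Σ (O − E)² / E
  feathered-shank: (902 − 894)² / 894 = 0.0716
  clean-shank: (290 − 298)² / 298 = 0.2148
χ² = 0.0716 + 0.2148 = 0.2864 ≈ 0.286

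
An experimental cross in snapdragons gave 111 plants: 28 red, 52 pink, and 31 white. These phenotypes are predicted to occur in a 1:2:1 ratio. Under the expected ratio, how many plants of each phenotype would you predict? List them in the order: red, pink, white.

Total ratio parts = 4. Expected numbers out of 111:
  red: 111 × 1/4 = 27.75
  pink: 111 × 2/4 = 55.5
  white: 111 × 1/4 = 27.75

27.75, 55.5, 27.75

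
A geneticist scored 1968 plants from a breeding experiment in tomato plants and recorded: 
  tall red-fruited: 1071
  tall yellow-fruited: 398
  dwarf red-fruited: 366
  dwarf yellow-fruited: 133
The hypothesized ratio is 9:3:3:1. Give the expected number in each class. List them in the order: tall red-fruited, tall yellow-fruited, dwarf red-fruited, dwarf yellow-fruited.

1107, 369, 369, 123

Expected counts for N = 1968 under a 9:3:3:1 ratio (total parts = 16):
  tall red-fruited: 1968 × 9/16 = 1107
  tall yellow-fruited: 1968 × 3/16 = 369
  dwarf red-fruited: 1968 × 3/16 = 369
  dwarf yellow-fruited: 1968 × 1/16 = 123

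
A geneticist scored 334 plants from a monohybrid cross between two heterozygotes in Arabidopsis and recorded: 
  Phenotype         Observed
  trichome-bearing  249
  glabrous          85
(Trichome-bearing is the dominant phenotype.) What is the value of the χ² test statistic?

0.036

For a monohybrid cross between heterozygotes with complete dominance, the expected phenotypic ratio is 3:1.
Under the 3:1 hypothesis (Σ ratio = 4, N = 334):
  trichome-bearing: 334 × 3/4 = 250.5
  glabrous: 334 × 1/4 = 83.5
χ² = Σ (O − E)² / E
  trichome-bearing: (249 − 250.5)² / 250.5 = 0.0090
  glabrous: (85 − 83.5)² / 83.5 = 0.0269
χ² = 0.0090 + 0.0269 = 0.0359 ≈ 0.036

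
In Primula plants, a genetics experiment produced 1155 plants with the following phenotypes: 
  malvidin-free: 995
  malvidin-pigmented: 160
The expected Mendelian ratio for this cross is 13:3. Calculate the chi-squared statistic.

Total ratio parts = 16. Expected numbers out of 1155:
  malvidin-free: 1155 × 13/16 = 938.4375
  malvidin-pigmented: 1155 × 3/16 = 216.5625
χ² = Σ (O − E)² / E
  malvidin-free: (995 − 938.4375)² / 938.4375 = 3.4092
  malvidin-pigmented: (160 − 216.5625)² / 216.5625 = 14.7732
χ² = 3.4092 + 14.7732 = 18.1824 ≈ 18.182

18.182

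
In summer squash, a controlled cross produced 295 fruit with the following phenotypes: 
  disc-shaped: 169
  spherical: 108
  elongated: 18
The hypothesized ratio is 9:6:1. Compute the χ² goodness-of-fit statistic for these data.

Total ratio parts = 16. Expected numbers out of 295:
  disc-shaped: 295 × 9/16 = 165.9375
  spherical: 295 × 6/16 = 110.625
  elongated: 295 × 1/16 = 18.4375
χ² = Σ (O − E)² / E
  disc-shaped: (169 − 165.9375)² / 165.9375 = 0.0565
  spherical: (108 − 110.625)² / 110.625 = 0.0623
  elongated: (18 − 18.4375)² / 18.4375 = 0.0104
χ² = 0.0565 + 0.0623 + 0.0104 = 0.1292 ≈ 0.129

0.129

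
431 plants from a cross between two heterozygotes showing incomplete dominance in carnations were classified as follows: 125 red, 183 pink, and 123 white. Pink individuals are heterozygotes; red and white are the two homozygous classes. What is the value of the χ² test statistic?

With incomplete dominance, a heterozygote × heterozygote cross gives a 1:2:1 phenotypic ratio.
Total ratio parts = 4. Expected numbers out of 431:
  red: 431 × 1/4 = 107.75
  pink: 431 × 2/4 = 215.5
  white: 431 × 1/4 = 107.75
χ² = Σ (O − E)² / E
  red: (125 − 107.75)² / 107.75 = 2.7616
  pink: (183 − 215.5)² / 215.5 = 4.9014
  white: (123 − 107.75)² / 107.75 = 2.1584
χ² = 2.7616 + 4.9014 + 2.1584 = 9.8214 ≈ 9.821

9.821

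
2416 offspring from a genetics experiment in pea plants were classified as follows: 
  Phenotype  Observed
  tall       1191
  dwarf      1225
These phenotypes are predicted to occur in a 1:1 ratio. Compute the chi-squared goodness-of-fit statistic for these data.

0.478

Total ratio parts = 2. Expected numbers out of 2416:
  tall: 2416 × 1/2 = 1208
  dwarf: 2416 × 1/2 = 1208
χ² = Σ (O − E)² / E
  tall: (1191 − 1208)² / 1208 = 0.2392
  dwarf: (1225 − 1208)² / 1208 = 0.2392
χ² = 0.2392 + 0.2392 = 0.4784 ≈ 0.478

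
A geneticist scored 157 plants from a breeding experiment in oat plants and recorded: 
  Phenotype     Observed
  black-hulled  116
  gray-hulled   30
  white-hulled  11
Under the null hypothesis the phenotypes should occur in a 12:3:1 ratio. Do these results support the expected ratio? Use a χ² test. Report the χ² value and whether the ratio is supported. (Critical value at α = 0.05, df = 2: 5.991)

0.180; consistent

The 12:3:1 ratio has 16 parts, so with N = 157 the expected counts are:
  black-hulled: 157 × 12/16 = 117.75
  gray-hulled: 157 × 3/16 = 29.4375
  white-hulled: 157 × 1/16 = 9.8125
χ² = Σ (O − E)² / E
  black-hulled: (116 − 117.75)² / 117.75 = 0.0260
  gray-hulled: (30 − 29.4375)² / 29.4375 = 0.0107
  white-hulled: (11 − 9.8125)² / 9.8125 = 0.1437
χ² = 0.0260 + 0.0107 + 0.1437 = 0.1804 ≈ 0.180
Degrees of freedom = 3 − 1 = 2; critical value at α = 0.05 is 5.991.
Since 0.180 < 5.991, we fail to reject the null hypothesis — the data are consistent with the 12:3:1 ratio.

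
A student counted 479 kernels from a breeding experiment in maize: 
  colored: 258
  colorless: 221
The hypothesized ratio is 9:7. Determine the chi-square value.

1.110

The 9:7 ratio has 16 parts, so with N = 479 the expected counts are:
  colored: 479 × 9/16 = 269.4375
  colorless: 479 × 7/16 = 209.5625
χ² = Σ (O − E)² / E
  colored: (258 − 269.4375)² / 269.4375 = 0.4855
  colorless: (221 − 209.5625)² / 209.5625 = 0.6242
χ² = 0.4855 + 0.6242 = 1.1097 ≈ 1.110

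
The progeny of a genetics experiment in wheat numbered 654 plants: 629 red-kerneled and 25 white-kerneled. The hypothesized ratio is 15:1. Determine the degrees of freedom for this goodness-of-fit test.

1

A goodness-of-fit test with 2 phenotype classes has df = 2 − 1 = 1.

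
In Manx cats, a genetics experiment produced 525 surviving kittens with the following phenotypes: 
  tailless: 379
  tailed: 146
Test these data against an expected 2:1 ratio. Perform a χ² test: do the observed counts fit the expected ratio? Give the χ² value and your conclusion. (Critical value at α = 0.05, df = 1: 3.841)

The 2:1 ratio has 3 parts, so with N = 525 the expected counts are:
  tailless: 525 × 2/3 = 350
  tailed: 525 × 1/3 = 175
χ² = Σ (O − E)² / E
  tailless: (379 − 350)² / 350 = 2.4029
  tailed: (146 − 175)² / 175 = 4.8057
χ² = 2.4029 + 4.8057 = 7.2086 ≈ 7.209
Degrees of freedom = 2 − 1 = 1; critical value at α = 0.05 is 3.841.
Since 7.209 > 3.841, we reject the null hypothesis — the data do not fit the 2:1 ratio.

7.209; not consistent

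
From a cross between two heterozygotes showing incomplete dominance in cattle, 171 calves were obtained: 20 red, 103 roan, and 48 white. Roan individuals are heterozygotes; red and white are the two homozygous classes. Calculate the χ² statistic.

16.333

With incomplete dominance, a heterozygote × heterozygote cross gives a 1:2:1 phenotypic ratio.
Under the 1:2:1 hypothesis (Σ ratio = 4, N = 171):
  red: 171 × 1/4 = 42.75
  roan: 171 × 2/4 = 85.5
  white: 171 × 1/4 = 42.75
χ² = Σ (O − E)² / E
  red: (20 − 42.75)² / 42.75 = 12.1067
  roan: (103 − 85.5)² / 85.5 = 3.5819
  white: (48 − 42.75)² / 42.75 = 0.6447
χ² = 12.1067 + 3.5819 + 0.6447 = 16.3333 ≈ 16.333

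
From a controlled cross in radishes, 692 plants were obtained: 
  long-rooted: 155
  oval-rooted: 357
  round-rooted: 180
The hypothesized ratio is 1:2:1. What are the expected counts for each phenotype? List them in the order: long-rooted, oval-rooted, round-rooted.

Expected counts for N = 692 under a 1:2:1 ratio (total parts = 4):
  long-rooted: 692 × 1/4 = 173
  oval-rooted: 692 × 2/4 = 346
  round-rooted: 692 × 1/4 = 173

173, 346, 173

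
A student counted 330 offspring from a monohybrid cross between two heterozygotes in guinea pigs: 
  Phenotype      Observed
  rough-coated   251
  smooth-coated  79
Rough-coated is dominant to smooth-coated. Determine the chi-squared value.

For a monohybrid cross between heterozygotes with complete dominance, the expected phenotypic ratio is 3:1.
Under the 3:1 hypothesis (Σ ratio = 4, N = 330):
  rough-coated: 330 × 3/4 = 247.5
  smooth-coated: 330 × 1/4 = 82.5
χ² = Σ (O − E)² / E
  rough-coated: (251 − 247.5)² / 247.5 = 0.0495
  smooth-coated: (79 − 82.5)² / 82.5 = 0.1485
χ² = 0.0495 + 0.1485 = 0.198

0.198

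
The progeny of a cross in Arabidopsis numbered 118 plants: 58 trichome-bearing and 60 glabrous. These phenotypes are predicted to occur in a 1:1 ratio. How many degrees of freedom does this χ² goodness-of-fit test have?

A goodness-of-fit test with 2 phenotype classes has df = 2 − 1 = 1.

1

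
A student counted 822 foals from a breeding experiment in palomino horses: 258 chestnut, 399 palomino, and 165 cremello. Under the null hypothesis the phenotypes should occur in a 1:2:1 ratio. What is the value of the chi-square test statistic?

Total ratio parts = 4. Expected numbers out of 822:
  chestnut: 822 × 1/4 = 205.5
  palomino: 822 × 2/4 = 411
  cremello: 822 × 1/4 = 205.5
χ² = Σ (O − E)² / E
  chestnut: (258 − 205.5)² / 205.5 = 13.4124
  palomino: (399 − 411)² / 411 = 0.3504
  cremello: (165 − 205.5)² / 205.5 = 7.9818
χ² = 13.4124 + 0.3504 + 7.9818 = 21.7446 ≈ 21.745

21.745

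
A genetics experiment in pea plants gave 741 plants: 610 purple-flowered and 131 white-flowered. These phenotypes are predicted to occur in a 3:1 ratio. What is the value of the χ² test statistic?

21.183

Under the 3:1 hypothesis (Σ ratio = 4, N = 741):
  purple-flowered: 741 × 3/4 = 555.75
  white-flowered: 741 × 1/4 = 185.25
χ² = Σ (O − E)² / E
  purple-flowered: (610 − 555.75)² / 555.75 = 5.2957
  white-flowered: (131 − 185.25)² / 185.25 = 15.8870
χ² = 5.2957 + 15.8870 = 21.1827 ≈ 21.183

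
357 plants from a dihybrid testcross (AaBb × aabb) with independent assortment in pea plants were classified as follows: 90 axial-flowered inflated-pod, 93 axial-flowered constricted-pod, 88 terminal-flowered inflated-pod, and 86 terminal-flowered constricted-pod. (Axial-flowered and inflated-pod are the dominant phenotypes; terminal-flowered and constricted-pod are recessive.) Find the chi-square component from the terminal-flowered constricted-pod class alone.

A dihybrid testcross with independent assortment gives a 1:1:1:1 ratio.
The 1:1:1:1 ratio has 4 parts, so with N = 357 the expected counts are:
  axial-flowered inflated-pod: 357 × 1/4 = 89.25
  axial-flowered constricted-pod: 357 × 1/4 = 89.25
  terminal-flowered inflated-pod: 357 × 1/4 = 89.25
  terminal-flowered constricted-pod: 357 × 1/4 = 89.25
Contribution of terminal-flowered constricted-pod: (86 − 89.25)² / 89.25 = 0.1183

0.118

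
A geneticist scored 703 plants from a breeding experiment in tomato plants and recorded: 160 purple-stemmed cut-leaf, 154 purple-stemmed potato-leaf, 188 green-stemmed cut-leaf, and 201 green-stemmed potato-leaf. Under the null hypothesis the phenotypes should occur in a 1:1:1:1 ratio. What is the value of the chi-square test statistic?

The 1:1:1:1 ratio has 4 parts, so with N = 703 the expected counts are:
  purple-stemmed cut-leaf: 703 × 1/4 = 175.75
  purple-stemmed potato-leaf: 703 × 1/4 = 175.75
  green-stemmed cut-leaf: 703 × 1/4 = 175.75
  green-stemmed potato-leaf: 703 × 1/4 = 175.75
χ² = Σ (O − E)² / E
  purple-stemmed cut-leaf: (160 − 175.75)² / 175.75 = 1.4115
  purple-stemmed potato-leaf: (154 − 175.75)² / 175.75 = 2.6917
  green-stemmed cut-leaf: (188 − 175.75)² / 175.75 = 0.8538
  green-stemmed potato-leaf: (201 − 175.75)² / 175.75 = 3.6277
χ² = 1.4115 + 2.6917 + 0.8538 + 3.6277 = 8.5847 ≈ 8.585

8.585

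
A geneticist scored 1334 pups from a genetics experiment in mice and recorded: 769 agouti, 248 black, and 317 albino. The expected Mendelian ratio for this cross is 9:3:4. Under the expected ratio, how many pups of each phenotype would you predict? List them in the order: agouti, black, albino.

The 9:3:4 ratio has 16 parts, so with N = 1334 the expected counts are:
  agouti: 1334 × 9/16 = 750.375
  black: 1334 × 3/16 = 250.125
  albino: 1334 × 4/16 = 333.5

750.375, 250.125, 333.5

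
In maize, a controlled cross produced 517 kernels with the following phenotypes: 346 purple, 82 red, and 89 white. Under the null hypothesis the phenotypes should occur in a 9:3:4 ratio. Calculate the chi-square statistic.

Expected counts for N = 517 under a 9:3:4 ratio (total parts = 16):
  purple: 517 × 9/16 = 290.8125
  red: 517 × 3/16 = 96.9375
  white: 517 × 4/16 = 129.25
χ² = Σ (O − E)² / E
  purple: (346 − 290.8125)² / 290.8125 = 10.4729
  red: (82 − 96.9375)² / 96.9375 = 2.3018
  white: (89 − 129.25)² / 129.25 = 12.5343
χ² = 10.4729 + 2.3018 + 12.5343 = 25.309

25.309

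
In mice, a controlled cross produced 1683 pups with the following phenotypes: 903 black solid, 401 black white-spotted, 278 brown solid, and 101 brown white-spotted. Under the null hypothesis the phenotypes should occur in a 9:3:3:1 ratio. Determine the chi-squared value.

The 9:3:3:1 ratio has 16 parts, so with N = 1683 the expected counts are:
  black solid: 1683 × 9/16 = 946.6875
  black white-spotted: 1683 × 3/16 = 315.5625
  brown solid: 1683 × 3/16 = 315.5625
  brown white-spotted: 1683 × 1/16 = 105.1875
χ² = Σ (O − E)² / E
  black solid: (903 − 946.6875)² / 946.6875 = 2.0161
  black white-spotted: (401 − 315.5625)² / 315.5625 = 23.1319
  brown solid: (278 − 315.5625)² / 315.5625 = 4.4712
  brown white-spotted: (101 − 105.1875)² / 105.1875 = 0.1667
χ² = 2.0161 + 23.1319 + 4.4712 + 0.1667 = 29.7859 ≈ 29.786

29.786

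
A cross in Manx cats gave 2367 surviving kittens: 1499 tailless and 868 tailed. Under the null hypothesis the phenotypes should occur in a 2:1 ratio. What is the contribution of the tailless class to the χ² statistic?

Total ratio parts = 3. Expected numbers out of 2367:
  tailless: 2367 × 2/3 = 1578
  tailed: 2367 × 1/3 = 789
Contribution of tailless: (1499 − 1578)² / 1578 = 3.9550

3.955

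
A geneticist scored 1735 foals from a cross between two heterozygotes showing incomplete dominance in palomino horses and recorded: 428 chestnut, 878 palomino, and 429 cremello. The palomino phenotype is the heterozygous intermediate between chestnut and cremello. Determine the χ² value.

0.255

With incomplete dominance, a heterozygote × heterozygote cross gives a 1:2:1 phenotypic ratio.
The 1:2:1 ratio has 4 parts, so with N = 1735 the expected counts are:
  chestnut: 1735 × 1/4 = 433.75
  palomino: 1735 × 2/4 = 867.5
  cremello: 1735 × 1/4 = 433.75
χ² = Σ (O − E)² / E
  chestnut: (428 − 433.75)² / 433.75 = 0.0762
  palomino: (878 − 867.5)² / 867.5 = 0.1271
  cremello: (429 − 433.75)² / 433.75 = 0.0520
χ² = 0.0762 + 0.1271 + 0.0520 = 0.2553 ≈ 0.255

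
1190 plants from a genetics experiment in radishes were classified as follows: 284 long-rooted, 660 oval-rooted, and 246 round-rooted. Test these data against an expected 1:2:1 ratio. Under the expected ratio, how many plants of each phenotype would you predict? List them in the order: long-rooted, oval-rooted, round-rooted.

Total ratio parts = 4. Expected numbers out of 1190:
  long-rooted: 1190 × 1/4 = 297.5
  oval-rooted: 1190 × 2/4 = 595
  round-rooted: 1190 × 1/4 = 297.5

297.5, 595, 297.5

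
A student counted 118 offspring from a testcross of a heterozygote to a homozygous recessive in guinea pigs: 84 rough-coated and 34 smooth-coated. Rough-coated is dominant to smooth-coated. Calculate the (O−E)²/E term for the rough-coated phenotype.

A testcross of a heterozygote (Aa × aa) gives a 1:1 phenotypic ratio.
The 1:1 ratio has 2 parts, so with N = 118 the expected counts are:
  rough-coated: 118 × 1/2 = 59
  smooth-coated: 118 × 1/2 = 59
Contribution of rough-coated: (84 − 59)² / 59 = 10.5932

10.593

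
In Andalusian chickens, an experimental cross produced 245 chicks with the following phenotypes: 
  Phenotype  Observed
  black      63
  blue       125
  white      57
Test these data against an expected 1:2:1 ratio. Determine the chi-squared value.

0.396

The 1:2:1 ratio has 4 parts, so with N = 245 the expected counts are:
  black: 245 × 1/4 = 61.25
  blue: 245 × 2/4 = 122.5
  white: 245 × 1/4 = 61.25
χ² = Σ (O − E)² / E
  black: (63 − 61.25)² / 61.25 = 0.0500
  blue: (125 − 122.5)² / 122.5 = 0.0510
  white: (57 − 61.25)² / 61.25 = 0.2949
χ² = 0.0500 + 0.0510 + 0.2949 = 0.3959 ≈ 0.396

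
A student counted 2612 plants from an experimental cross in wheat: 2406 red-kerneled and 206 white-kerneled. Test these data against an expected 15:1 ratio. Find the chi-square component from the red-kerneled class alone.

0.746

Total ratio parts = 16. Expected numbers out of 2612:
  red-kerneled: 2612 × 15/16 = 2448.75
  white-kerneled: 2612 × 1/16 = 163.25
Contribution of red-kerneled: (2406 − 2448.75)² / 2448.75 = 0.7463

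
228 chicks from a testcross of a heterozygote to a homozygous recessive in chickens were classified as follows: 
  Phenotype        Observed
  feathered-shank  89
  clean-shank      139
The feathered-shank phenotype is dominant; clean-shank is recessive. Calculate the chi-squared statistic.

A testcross of a heterozygote (Aa × aa) gives a 1:1 phenotypic ratio.
The 1:1 ratio has 2 parts, so with N = 228 the expected counts are:
  feathered-shank: 228 × 1/2 = 114
  clean-shank: 228 × 1/2 = 114
χ² = Σ (O − E)² / E
  feathered-shank: (89 − 114)² / 114 = 5.4825
  clean-shank: (139 − 114)² / 114 = 5.4825
χ² = 5.4825 + 5.4825 = 10.965

10.965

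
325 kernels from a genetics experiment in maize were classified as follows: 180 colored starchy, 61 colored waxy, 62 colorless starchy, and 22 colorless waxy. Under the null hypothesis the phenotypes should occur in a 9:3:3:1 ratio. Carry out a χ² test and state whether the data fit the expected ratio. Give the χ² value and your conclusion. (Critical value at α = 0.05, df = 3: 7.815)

0.202; consistent

The 9:3:3:1 ratio has 16 parts, so with N = 325 the expected counts are:
  colored starchy: 325 × 9/16 = 182.8125
  colored waxy: 325 × 3/16 = 60.9375
  colorless starchy: 325 × 3/16 = 60.9375
  colorless waxy: 325 × 1/16 = 20.3125
χ² = Σ (O − E)² / E
  colored starchy: (180 − 182.8125)² / 182.8125 = 0.0433
  colored waxy: (61 − 60.9375)² / 60.9375 = 0.0001
  colorless starchy: (62 − 60.9375)² / 60.9375 = 0.0185
  colorless waxy: (22 − 20.3125)² / 20.3125 = 0.1402
χ² = 0.0433 + 0.0001 + 0.0185 + 0.1402 = 0.2021 ≈ 0.202
Degrees of freedom = 4 − 1 = 3; critical value at α = 0.05 is 7.815.
Since 0.202 < 7.815, we fail to reject the null hypothesis — the data are consistent with the 9:3:3:1 ratio.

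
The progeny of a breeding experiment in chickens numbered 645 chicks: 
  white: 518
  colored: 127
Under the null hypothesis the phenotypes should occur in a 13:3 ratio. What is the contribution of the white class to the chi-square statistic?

The 13:3 ratio has 16 parts, so with N = 645 the expected counts are:
  white: 645 × 13/16 = 524.0625
  colored: 645 × 3/16 = 120.9375
Contribution of white: (518 − 524.0625)² / 524.0625 = 0.0701

0.070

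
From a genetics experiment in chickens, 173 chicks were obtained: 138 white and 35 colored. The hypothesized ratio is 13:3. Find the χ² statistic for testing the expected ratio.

0.249

The 13:3 ratio has 16 parts, so with N = 173 the expected counts are:
  white: 173 × 13/16 = 140.5625
  colored: 173 × 3/16 = 32.4375
χ² = Σ (O − E)² / E
  white: (138 − 140.5625)² / 140.5625 = 0.0467
  colored: (35 − 32.4375)² / 32.4375 = 0.2024
χ² = 0.0467 + 0.2024 = 0.2491 ≈ 0.249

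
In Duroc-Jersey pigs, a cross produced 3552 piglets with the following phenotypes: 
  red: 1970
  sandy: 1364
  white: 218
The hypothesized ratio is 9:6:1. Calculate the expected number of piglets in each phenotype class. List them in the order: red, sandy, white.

1998, 1332, 222

The 9:6:1 ratio has 16 parts, so with N = 3552 the expected counts are:
  red: 3552 × 9/16 = 1998
  sandy: 3552 × 6/16 = 1332
  white: 3552 × 1/16 = 222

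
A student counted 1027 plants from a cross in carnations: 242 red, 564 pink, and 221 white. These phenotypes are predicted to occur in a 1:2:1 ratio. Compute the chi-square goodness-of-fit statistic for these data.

Under the 1:2:1 hypothesis (Σ ratio = 4, N = 1027):
  red: 1027 × 1/4 = 256.75
  pink: 1027 × 2/4 = 513.5
  white: 1027 × 1/4 = 256.75
χ² = Σ (O − E)² / E
  red: (242 − 256.75)² / 256.75 = 0.8474
  pink: (564 − 513.5)² / 513.5 = 4.9664
  white: (221 − 256.75)² / 256.75 = 4.9778
χ² = 0.8474 + 4.9664 + 4.9778 = 10.7916 ≈ 10.792

10.792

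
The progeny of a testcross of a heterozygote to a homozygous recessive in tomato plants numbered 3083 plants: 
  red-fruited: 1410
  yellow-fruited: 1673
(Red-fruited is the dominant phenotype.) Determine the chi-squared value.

22.436

A testcross of a heterozygote (Aa × aa) gives a 1:1 phenotypic ratio.
Expected counts for N = 3083 under a 1:1 ratio (total parts = 2):
  red-fruited: 3083 × 1/2 = 1541.5
  yellow-fruited: 3083 × 1/2 = 1541.5
χ² = Σ (O − E)² / E
  red-fruited: (1410 − 1541.5)² / 1541.5 = 11.2178
  yellow-fruited: (1673 − 1541.5)² / 1541.5 = 11.2178
χ² = 11.2178 + 11.2178 = 22.4356 ≈ 22.436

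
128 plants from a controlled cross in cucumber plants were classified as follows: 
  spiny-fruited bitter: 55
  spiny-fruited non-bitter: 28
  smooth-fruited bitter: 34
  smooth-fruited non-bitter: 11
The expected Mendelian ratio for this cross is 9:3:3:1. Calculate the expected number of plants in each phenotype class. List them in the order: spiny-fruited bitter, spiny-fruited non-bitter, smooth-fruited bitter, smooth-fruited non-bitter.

72, 24, 24, 8

The 9:3:3:1 ratio has 16 parts, so with N = 128 the expected counts are:
  spiny-fruited bitter: 128 × 9/16 = 72
  spiny-fruited non-bitter: 128 × 3/16 = 24
  smooth-fruited bitter: 128 × 3/16 = 24
  smooth-fruited non-bitter: 128 × 1/16 = 8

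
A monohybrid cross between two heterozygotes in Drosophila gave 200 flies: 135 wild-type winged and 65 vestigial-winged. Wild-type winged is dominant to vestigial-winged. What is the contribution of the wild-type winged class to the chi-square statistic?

For a monohybrid cross between heterozygotes with complete dominance, the expected phenotypic ratio is 3:1.
Total ratio parts = 4. Expected numbers out of 200:
  wild-type winged: 200 × 3/4 = 150
  vestigial-winged: 200 × 1/4 = 50
Contribution of wild-type winged: (135 − 150)² / 150 = 1.5000

1.500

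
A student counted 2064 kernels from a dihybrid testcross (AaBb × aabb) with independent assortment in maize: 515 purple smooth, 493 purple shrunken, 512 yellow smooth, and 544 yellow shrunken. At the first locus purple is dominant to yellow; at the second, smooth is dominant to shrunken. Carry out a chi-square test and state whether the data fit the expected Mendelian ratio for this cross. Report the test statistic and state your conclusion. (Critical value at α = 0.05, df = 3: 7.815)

2.578; consistent

A dihybrid testcross with independent assortment gives a 1:1:1:1 ratio.
Total ratio parts = 4. Expected numbers out of 2064:
  purple smooth: 2064 × 1/4 = 516
  purple shrunken: 2064 × 1/4 = 516
  yellow smooth: 2064 × 1/4 = 516
  yellow shrunken: 2064 × 1/4 = 516
χ² = Σ (O − E)² / E
  purple smooth: (515 − 516)² / 516 = 0.0019
  purple shrunken: (493 − 516)² / 516 = 1.0252
  yellow smooth: (512 − 516)² / 516 = 0.0310
  yellow shrunken: (544 − 516)² / 516 = 1.5194
χ² = 0.0019 + 1.0252 + 0.0310 + 1.5194 = 2.5775 ≈ 2.578
Degrees of freedom = 4 − 1 = 3; critical value at α = 0.05 is 7.815.
Since 2.578 < 7.815, we fail to reject the null hypothesis — the data are consistent with the 1:1:1:1 ratio.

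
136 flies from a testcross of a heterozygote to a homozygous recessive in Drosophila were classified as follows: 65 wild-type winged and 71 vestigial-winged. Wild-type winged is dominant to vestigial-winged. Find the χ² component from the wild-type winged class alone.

0.132

A testcross of a heterozygote (Aa × aa) gives a 1:1 phenotypic ratio.
The 1:1 ratio has 2 parts, so with N = 136 the expected counts are:
  wild-type winged: 136 × 1/2 = 68
  vestigial-winged: 136 × 1/2 = 68
Contribution of wild-type winged: (65 − 68)² / 68 = 0.1324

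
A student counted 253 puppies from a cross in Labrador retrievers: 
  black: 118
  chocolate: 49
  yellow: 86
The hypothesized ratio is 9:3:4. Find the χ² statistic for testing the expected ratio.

12.388

Under the 9:3:4 hypothesis (Σ ratio = 16, N = 253):
  black: 253 × 9/16 = 142.3125
  chocolate: 253 × 3/16 = 47.4375
  yellow: 253 × 4/16 = 63.25
χ² = Σ (O − E)² / E
  black: (118 − 142.3125)² / 142.3125 = 4.1535
  chocolate: (49 − 47.4375)² / 47.4375 = 0.0515
  yellow: (86 − 63.25)² / 63.25 = 8.1828
χ² = 4.1535 + 0.0515 + 8.1828 = 12.3878 ≈ 12.388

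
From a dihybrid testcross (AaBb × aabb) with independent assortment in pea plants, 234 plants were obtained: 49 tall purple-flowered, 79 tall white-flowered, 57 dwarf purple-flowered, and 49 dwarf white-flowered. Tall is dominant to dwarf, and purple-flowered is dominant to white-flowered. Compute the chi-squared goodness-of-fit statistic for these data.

10.308

A dihybrid testcross with independent assortment gives a 1:1:1:1 ratio.
Expected counts for N = 234 under a 1:1:1:1 ratio (total parts = 4):
  tall purple-flowered: 234 × 1/4 = 58.5
  tall white-flowered: 234 × 1/4 = 58.5
  dwarf purple-flowered: 234 × 1/4 = 58.5
  dwarf white-flowered: 234 × 1/4 = 58.5
χ² = Σ (O − E)² / E
  tall purple-flowered: (49 − 58.5)² / 58.5 = 1.5427
  tall white-flowered: (79 − 58.5)² / 58.5 = 7.1838
  dwarf purple-flowered: (57 − 58.5)² / 58.5 = 0.0385
  dwarf white-flowered: (49 − 58.5)² / 58.5 = 1.5427
χ² = 1.5427 + 7.1838 + 0.0385 + 1.5427 = 10.3077 ≈ 10.308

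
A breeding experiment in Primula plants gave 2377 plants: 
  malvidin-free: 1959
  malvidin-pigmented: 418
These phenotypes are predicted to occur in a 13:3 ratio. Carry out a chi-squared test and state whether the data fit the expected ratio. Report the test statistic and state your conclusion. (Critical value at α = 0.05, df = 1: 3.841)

2.117; consistent

Expected counts for N = 2377 under a 13:3 ratio (total parts = 16):
  malvidin-free: 2377 × 13/16 = 1931.3125
  malvidin-pigmented: 2377 × 3/16 = 445.6875
χ² = Σ (O − E)² / E
  malvidin-free: (1959 − 1931.3125)² / 1931.3125 = 0.3969
  malvidin-pigmented: (418 − 445.6875)² / 445.6875 = 1.7200
χ² = 0.3969 + 1.7200 = 2.1169 ≈ 2.117
Degrees of freedom = 2 − 1 = 1; critical value at α = 0.05 is 3.841.
Since 2.117 < 3.841, we fail to reject the null hypothesis — the data are consistent with the 13:3 ratio.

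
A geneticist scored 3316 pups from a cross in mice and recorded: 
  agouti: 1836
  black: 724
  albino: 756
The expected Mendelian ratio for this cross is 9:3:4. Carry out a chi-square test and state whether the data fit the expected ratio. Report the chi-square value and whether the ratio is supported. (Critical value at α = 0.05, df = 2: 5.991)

Total ratio parts = 16. Expected numbers out of 3316:
  agouti: 3316 × 9/16 = 1865.25
  black: 3316 × 3/16 = 621.75
  albino: 3316 × 4/16 = 829
χ² = Σ (O − E)² / E
  agouti: (1836 − 1865.25)² / 1865.25 = 0.4587
  black: (724 − 621.75)² / 621.75 = 16.8155
  albino: (756 − 829)² / 829 = 6.4282
χ² = 0.4587 + 16.8155 + 6.4282 = 23.7024 ≈ 23.702
Degrees of freedom = 3 − 1 = 2; critical value at α = 0.05 is 5.991.
Since 23.702 > 5.991, we reject the null hypothesis — the data do not fit the 9:3:4 ratio.

23.702; not consistent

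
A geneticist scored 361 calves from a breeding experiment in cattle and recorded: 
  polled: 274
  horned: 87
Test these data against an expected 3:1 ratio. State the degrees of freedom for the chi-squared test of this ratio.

A goodness-of-fit test with 2 phenotype classes has df = 2 − 1 = 1.

1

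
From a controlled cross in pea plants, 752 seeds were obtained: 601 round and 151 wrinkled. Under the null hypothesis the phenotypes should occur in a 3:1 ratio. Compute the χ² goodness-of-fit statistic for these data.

The 3:1 ratio has 4 parts, so with N = 752 the expected counts are:
  round: 752 × 3/4 = 564
  wrinkled: 752 × 1/4 = 188
χ² = Σ (O − E)² / E
  round: (601 − 564)² / 564 = 2.4273
  wrinkled: (151 − 188)² / 188 = 7.2819
χ² = 2.4273 + 7.2819 = 9.7092 ≈ 9.709

9.709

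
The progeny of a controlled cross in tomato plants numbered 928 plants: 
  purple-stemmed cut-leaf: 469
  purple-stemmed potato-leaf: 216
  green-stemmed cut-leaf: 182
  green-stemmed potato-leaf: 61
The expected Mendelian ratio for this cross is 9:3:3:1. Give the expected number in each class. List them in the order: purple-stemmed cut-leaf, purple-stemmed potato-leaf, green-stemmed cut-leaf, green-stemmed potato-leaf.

Total ratio parts = 16. Expected numbers out of 928:
  purple-stemmed cut-leaf: 928 × 9/16 = 522
  purple-stemmed potato-leaf: 928 × 3/16 = 174
  green-stemmed cut-leaf: 928 × 3/16 = 174
  green-stemmed potato-leaf: 928 × 1/16 = 58

522, 174, 174, 58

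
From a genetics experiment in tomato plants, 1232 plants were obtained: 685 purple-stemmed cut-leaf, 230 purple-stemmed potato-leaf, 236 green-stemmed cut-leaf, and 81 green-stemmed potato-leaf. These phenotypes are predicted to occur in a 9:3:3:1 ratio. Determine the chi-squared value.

0.413

Under the 9:3:3:1 hypothesis (Σ ratio = 16, N = 1232):
  purple-stemmed cut-leaf: 1232 × 9/16 = 693
  purple-stemmed potato-leaf: 1232 × 3/16 = 231
  green-stemmed cut-leaf: 1232 × 3/16 = 231
  green-stemmed potato-leaf: 1232 × 1/16 = 77
χ² = Σ (O − E)² / E
  purple-stemmed cut-leaf: (685 − 693)² / 693 = 0.0924
  purple-stemmed potato-leaf: (230 − 231)² / 231 = 0.0043
  green-stemmed cut-leaf: (236 − 231)² / 231 = 0.1082
  green-stemmed potato-leaf: (81 − 77)² / 77 = 0.2078
χ² = 0.0924 + 0.0043 + 0.1082 + 0.2078 = 0.4127 ≈ 0.413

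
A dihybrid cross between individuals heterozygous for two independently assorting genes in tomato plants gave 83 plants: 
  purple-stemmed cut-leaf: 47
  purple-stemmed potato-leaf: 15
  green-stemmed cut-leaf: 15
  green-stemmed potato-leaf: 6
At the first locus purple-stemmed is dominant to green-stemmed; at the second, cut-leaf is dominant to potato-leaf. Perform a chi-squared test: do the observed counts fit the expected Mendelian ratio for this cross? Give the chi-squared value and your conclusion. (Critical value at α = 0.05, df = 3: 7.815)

0.170; consistent

A dihybrid F₂ with independent assortment and complete dominance at both loci gives a 9:3:3:1 phenotypic ratio.
Under the 9:3:3:1 hypothesis (Σ ratio = 16, N = 83):
  purple-stemmed cut-leaf: 83 × 9/16 = 46.6875
  purple-stemmed potato-leaf: 83 × 3/16 = 15.5625
  green-stemmed cut-leaf: 83 × 3/16 = 15.5625
  green-stemmed potato-leaf: 83 × 1/16 = 5.1875
χ² = Σ (O − E)² / E
  purple-stemmed cut-leaf: (47 − 46.6875)² / 46.6875 = 0.0021
  purple-stemmed potato-leaf: (15 − 15.5625)² / 15.5625 = 0.0203
  green-stemmed cut-leaf: (15 − 15.5625)² / 15.5625 = 0.0203
  green-stemmed potato-leaf: (6 − 5.1875)² / 5.1875 = 0.1273
χ² = 0.0021 + 0.0203 + 0.0203 + 0.1273 = 0.170
Degrees of freedom = 4 − 1 = 3; critical value at α = 0.05 is 7.815.
Since 0.170 < 7.815, we fail to reject the null hypothesis — the data are consistent with the 9:3:3:1 ratio.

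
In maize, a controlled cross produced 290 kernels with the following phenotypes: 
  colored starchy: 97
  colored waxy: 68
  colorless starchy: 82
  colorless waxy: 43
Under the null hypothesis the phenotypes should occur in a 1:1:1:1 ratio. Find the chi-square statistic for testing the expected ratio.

Under the 1:1:1:1 hypothesis (Σ ratio = 4, N = 290):
  colored starchy: 290 × 1/4 = 72.5
  colored waxy: 290 × 1/4 = 72.5
  colorless starchy: 290 × 1/4 = 72.5
  colorless waxy: 290 × 1/4 = 72.5
χ² = Σ (O − E)² / E
  colored starchy: (97 − 72.5)² / 72.5 = 8.2793
  colored waxy: (68 − 72.5)² / 72.5 = 0.2793
  colorless starchy: (82 − 72.5)² / 72.5 = 1.2448
  colorless waxy: (43 − 72.5)² / 72.5 = 12.0034
χ² = 8.2793 + 0.2793 + 1.2448 + 12.0034 = 21.8068 ≈ 21.807

21.807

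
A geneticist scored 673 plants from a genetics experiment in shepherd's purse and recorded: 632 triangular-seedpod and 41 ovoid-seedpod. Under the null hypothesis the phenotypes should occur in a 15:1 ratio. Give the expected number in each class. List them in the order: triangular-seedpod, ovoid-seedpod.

Under the 15:1 hypothesis (Σ ratio = 16, N = 673):
  triangular-seedpod: 673 × 15/16 = 630.9375
  ovoid-seedpod: 673 × 1/16 = 42.0625

630.9375, 42.0625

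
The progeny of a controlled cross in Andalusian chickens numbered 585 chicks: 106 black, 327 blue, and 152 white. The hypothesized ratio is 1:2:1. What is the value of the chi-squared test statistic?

Under the 1:2:1 hypothesis (Σ ratio = 4, N = 585):
  black: 585 × 1/4 = 146.25
  blue: 585 × 2/4 = 292.5
  white: 585 × 1/4 = 146.25
χ² = Σ (O − E)² / E
  black: (106 − 146.25)² / 146.25 = 11.0774
  blue: (327 − 292.5)² / 292.5 = 4.0692
  white: (152 − 146.25)² / 146.25 = 0.2261
χ² = 11.0774 + 4.0692 + 0.2261 = 15.3727 ≈ 15.373

15.373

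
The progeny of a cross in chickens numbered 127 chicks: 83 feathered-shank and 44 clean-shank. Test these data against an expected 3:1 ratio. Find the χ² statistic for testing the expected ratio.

6.302

Expected counts for N = 127 under a 3:1 ratio (total parts = 4):
  feathered-shank: 127 × 3/4 = 95.25
  clean-shank: 127 × 1/4 = 31.75
χ² = Σ (O − E)² / E
  feathered-shank: (83 − 95.25)² / 95.25 = 1.5755
  clean-shank: (44 − 31.75)² / 31.75 = 4.7264
χ² = 1.5755 + 4.7264 = 6.3019 ≈ 6.302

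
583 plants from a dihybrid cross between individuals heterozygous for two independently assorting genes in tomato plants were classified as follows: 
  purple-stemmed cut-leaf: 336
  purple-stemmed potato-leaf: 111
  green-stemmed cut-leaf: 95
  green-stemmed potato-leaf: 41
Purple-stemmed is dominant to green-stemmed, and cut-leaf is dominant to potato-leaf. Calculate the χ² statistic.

2.670

A dihybrid F₂ with independent assortment and complete dominance at both loci gives a 9:3:3:1 phenotypic ratio.
Under the 9:3:3:1 hypothesis (Σ ratio = 16, N = 583):
  purple-stemmed cut-leaf: 583 × 9/16 = 327.9375
  purple-stemmed potato-leaf: 583 × 3/16 = 109.3125
  green-stemmed cut-leaf: 583 × 3/16 = 109.3125
  green-stemmed potato-leaf: 583 × 1/16 = 36.4375
χ² = Σ (O − E)² / E
  purple-stemmed cut-leaf: (336 − 327.9375)² / 327.9375 = 0.1982
  purple-stemmed potato-leaf: (111 − 109.3125)² / 109.3125 = 0.0261
  green-stemmed cut-leaf: (95 − 109.3125)² / 109.3125 = 1.8740
  green-stemmed potato-leaf: (41 − 36.4375)² / 36.4375 = 0.5713
χ² = 0.1982 + 0.0261 + 1.8740 + 0.5713 = 2.6696 ≈ 2.670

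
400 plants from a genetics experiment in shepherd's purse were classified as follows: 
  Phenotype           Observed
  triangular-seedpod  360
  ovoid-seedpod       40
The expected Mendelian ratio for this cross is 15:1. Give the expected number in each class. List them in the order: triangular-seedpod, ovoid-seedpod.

375, 25

Under the 15:1 hypothesis (Σ ratio = 16, N = 400):
  triangular-seedpod: 400 × 15/16 = 375
  ovoid-seedpod: 400 × 1/16 = 25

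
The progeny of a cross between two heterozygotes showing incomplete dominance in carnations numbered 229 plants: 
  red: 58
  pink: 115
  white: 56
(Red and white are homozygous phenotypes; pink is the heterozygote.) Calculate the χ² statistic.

With incomplete dominance, a heterozygote × heterozygote cross gives a 1:2:1 phenotypic ratio.
The 1:2:1 ratio has 4 parts, so with N = 229 the expected counts are:
  red: 229 × 1/4 = 57.25
  pink: 229 × 2/4 = 114.5
  white: 229 × 1/4 = 57.25
χ² = Σ (O − E)² / E
  red: (58 − 57.25)² / 57.25 = 0.0098
  pink: (115 − 114.5)² / 114.5 = 0.0022
  white: (56 − 57.25)² / 57.25 = 0.0273
χ² = 0.0098 + 0.0022 + 0.0273 = 0.0393 ≈ 0.039

0.039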